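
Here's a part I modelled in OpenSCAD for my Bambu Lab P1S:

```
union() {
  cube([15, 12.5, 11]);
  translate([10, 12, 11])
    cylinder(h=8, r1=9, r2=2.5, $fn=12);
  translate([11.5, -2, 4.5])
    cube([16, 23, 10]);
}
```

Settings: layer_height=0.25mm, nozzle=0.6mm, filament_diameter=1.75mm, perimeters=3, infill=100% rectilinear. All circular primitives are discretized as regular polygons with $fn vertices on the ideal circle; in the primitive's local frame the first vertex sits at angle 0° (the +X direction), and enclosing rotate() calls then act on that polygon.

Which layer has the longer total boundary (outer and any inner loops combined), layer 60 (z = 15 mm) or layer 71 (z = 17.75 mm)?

Layer 60 (z = 15): the cube does not reach this height (z outside [0, 11]); the cone at (10, 12) (r1=9→r2=2.5) has section circumradius 5.750 here — a regular 12-gon (perimeter = 2·12·5.750·sin(180°/12) = 35.72 mm); the cube at (11.5, -2) is absent (z outside [4.5, 14.5]); Taking the union: only the cone at (10, 12) is present, so the union is just that shape — boundary = 35.72 mm. So its perimeter = 35.72 mm. Layer 71 (z = 17.75): the cube is absent (z outside [0, 11]); the cone at (10, 12) (r1=9→r2=2.5) has section circumradius 3.516 here — a regular 12-gon (perimeter = 2·12·3.516·sin(180°/12) = 21.84 mm); the cube at (11.5, -2) is absent (z outside [4.5, 14.5]); Merging all regions: only the cone at (10, 12) is present, so the union is just that shape — boundary = 21.84 mm. So its perimeter = 21.84 mm. Layer 60 is larger (35.72 vs 21.84 mm).

layer 60 (z = 15 mm)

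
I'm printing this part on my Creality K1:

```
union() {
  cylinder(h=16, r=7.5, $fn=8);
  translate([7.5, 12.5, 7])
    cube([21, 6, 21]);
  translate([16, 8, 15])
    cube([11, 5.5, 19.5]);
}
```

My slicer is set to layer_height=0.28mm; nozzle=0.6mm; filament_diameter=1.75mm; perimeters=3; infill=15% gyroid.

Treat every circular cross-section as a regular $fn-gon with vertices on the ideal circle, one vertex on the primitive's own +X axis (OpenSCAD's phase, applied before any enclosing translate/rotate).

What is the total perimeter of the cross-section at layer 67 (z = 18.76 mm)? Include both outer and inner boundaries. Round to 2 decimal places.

At z = 18.76 mm: the cylinder is not intersected at this z (z outside [0, 16]); the 21×6 cube at (7.5, 12.5) contributes its full rectangle (perimeter 54.00 mm); the cube at (16, 8) (footprint 11×5.5) is included at this height (perimeter 33.00 mm); Merging all regions: the regions partially overlap (shared area 11.00 mm²), so the edge portions inside another operand are dropped and the merged outline is re-measured after clipping — boundary = 63.00 mm. Overall, the cross-section is a single solid region. Total boundary length (outer) = 63.00 mm.

63.00 mm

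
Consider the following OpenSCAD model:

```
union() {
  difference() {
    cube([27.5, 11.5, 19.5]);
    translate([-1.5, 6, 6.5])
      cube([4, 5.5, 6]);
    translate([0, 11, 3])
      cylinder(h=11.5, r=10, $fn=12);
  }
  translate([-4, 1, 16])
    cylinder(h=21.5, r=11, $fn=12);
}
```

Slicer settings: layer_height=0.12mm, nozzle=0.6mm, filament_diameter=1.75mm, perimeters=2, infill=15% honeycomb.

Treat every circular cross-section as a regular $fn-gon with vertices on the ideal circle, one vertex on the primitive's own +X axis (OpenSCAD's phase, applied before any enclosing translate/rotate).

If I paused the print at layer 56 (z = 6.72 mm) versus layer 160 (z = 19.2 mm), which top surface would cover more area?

Layer 56 (z = 6.72): the cube is present — its section is the full 27.5×11.5 rectangle (area 316.25 mm²); the cube at (-1.5, 6) (footprint 4×5.5) is included at this height (area 22.00 mm²); the r=10 cylinder at (0, 11) gives a regular 12-gon of circumradius 10 (constant along its height) (area = (12/2)·10.000²·sin(360°/12) = 300.00 mm²); Subtracting the remaining from the first: starting from the 27.5×11.5 cube (316.25 mm²), the 4×5.5 cube at (-1.5, 6) partially overlaps it — only the 13.75 mm² overlap (of its 22.00 mm²) is removed, clipping the outline; the r=10 cylinder at (0, 11) partially overlaps it — only the 66.22 mm² overlap (of its 300.00 mm²) is removed, clipping the outline — area = 236.28 mm²; the cylinder at (-4, 1) is absent (z outside [16, 37.5]); Merging all regions: only the result so far is present, so the union is just that shape — area = 236.28 mm². So its area = 236.28 mm². Layer 160 (z = 19.2): the cube is present — its section is the full 27.5×11.5 rectangle (area 316.25 mm²); the cube at (-1.5, 6) is not intersected at this z (z outside [6.5, 12.5]); the cylinder at (0, 11) is not intersected at this z (z outside [3, 14.5]); After the difference (first − rest): none of the subtracted shapes is present at this height, so the 27.5×11.5 cube is unchanged — area = 316.25 mm²; the r=11 cylinder at (-4, 1) gives a regular 12-gon of circumradius 11 (constant along its height) (area = (12/2)·11.000²·sin(360°/12) = 363.00 mm²); Combining (union): the regions partially overlap — summed areas 679.25 mm² minus the doubly-counted overlap 55.76 mm² gives 623.49 mm² — area = 623.49 mm². So its area = 623.49 mm². Layer 160 is larger (623.49 vs 236.28 mm²).

layer 160 (z = 19.2 mm)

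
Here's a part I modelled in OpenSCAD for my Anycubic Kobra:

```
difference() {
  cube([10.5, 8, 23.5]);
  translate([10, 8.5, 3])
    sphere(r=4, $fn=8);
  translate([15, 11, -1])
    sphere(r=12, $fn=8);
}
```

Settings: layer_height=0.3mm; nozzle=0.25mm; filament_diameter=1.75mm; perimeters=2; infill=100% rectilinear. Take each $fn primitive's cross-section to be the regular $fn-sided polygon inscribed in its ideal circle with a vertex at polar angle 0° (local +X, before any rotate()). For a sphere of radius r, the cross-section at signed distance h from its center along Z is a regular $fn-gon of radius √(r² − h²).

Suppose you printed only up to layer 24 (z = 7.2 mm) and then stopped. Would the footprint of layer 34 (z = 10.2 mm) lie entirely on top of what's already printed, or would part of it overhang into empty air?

part overhangs

Compare the two slices. At z = 7.2: the cube is present — its section is the full 10.5×8 rectangle (area 84.00 mm²); the sphere at (10, 8.5) does not reach this height (|z−center|=4.200 > r=4); the r=12 sphere at (15, 11) slices to a regular 8-gon of circumradius 8.761 (√(r²−h²) with h=8.2 from center) (area = (8/2)·8.761²·sin(360°/8) = 217.11 mm²); Taking the first minus the rest: starting from the 10.5×8 cube (84.00 mm²), the r=12 sphere at (15, 11) partially overlaps it — only the 8.13 mm² overlap (of its 217.11 mm²) is removed, clipping the outline — area = 75.87 mm². At z = 10.2: the cube (footprint 10.5×8) is included at this height (area 84.00 mm²); the sphere at (10, 8.5) does not reach this height (|z−center|=7.200 > r=4); the r=12 sphere at (15, 11) slices to a regular 8-gon of circumradius 4.308 (√(r²−h²) with h=11.2 from center) (area = (8/2)·4.308²·sin(360°/8) = 52.50 mm²); After the difference (first − rest): starting from the 10.5×8 cube (84.00 mm²), the r=12 sphere at (15, 11) misses the remaining region (no effect) — area = 84.00 mm². Checking containment: at z = 10.2 the cross-section extends beyond the z = 7.2 cross-section by about 8.13 mm².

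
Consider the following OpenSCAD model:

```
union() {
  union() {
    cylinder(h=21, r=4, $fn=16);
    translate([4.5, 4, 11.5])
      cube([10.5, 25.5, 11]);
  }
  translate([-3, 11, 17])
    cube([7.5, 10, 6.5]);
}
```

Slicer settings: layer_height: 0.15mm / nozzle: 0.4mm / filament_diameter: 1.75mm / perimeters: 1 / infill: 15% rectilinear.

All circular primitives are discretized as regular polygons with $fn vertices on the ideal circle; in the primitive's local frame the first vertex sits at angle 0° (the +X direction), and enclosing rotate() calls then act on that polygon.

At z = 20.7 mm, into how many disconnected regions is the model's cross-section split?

2

At z = 20.7 mm: the cylinder: section is a regular 16-gon, circumradius r=4; the cube at (4.5, 4) is present — its section is the full 10.5×25.5 rectangle; Combining (union): the 2 present regions are separate (no shared area or edge), so areas and boundary lengths simply add and each stays a separate island — 2 connected regions; the cube at (-3, 11) is present — its section is the full 7.5×10 rectangle; Merging all regions: the 2 present regions share edge segments without overlapping in area, so areas simply add but the touching pieces fuse into one outline (the shared edge portions become interior and drop out of the boundary) — 2 connected regions. The result has 2 disconnected regions.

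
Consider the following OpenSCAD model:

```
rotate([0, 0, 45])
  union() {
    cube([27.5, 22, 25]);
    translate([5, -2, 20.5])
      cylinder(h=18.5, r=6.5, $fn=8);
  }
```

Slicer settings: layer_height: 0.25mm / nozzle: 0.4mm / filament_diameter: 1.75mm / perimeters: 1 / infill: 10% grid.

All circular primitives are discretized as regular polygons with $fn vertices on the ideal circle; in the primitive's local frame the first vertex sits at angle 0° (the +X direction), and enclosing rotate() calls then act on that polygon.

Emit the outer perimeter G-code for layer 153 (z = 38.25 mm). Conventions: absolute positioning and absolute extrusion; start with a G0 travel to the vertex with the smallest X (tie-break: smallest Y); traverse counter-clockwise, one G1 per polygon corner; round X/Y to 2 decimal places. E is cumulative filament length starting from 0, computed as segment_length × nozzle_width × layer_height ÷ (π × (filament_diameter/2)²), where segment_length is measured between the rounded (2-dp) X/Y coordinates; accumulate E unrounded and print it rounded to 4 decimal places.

At z = 38.25 mm: the cube is not intersected at this z (z outside [0, 25]); the r=6.5 cylinder at (5, -2) gives a regular 8-gon of circumradius 6.5 (constant along its height); Merging all regions: only the r=6.5 cylinder at (5, -2) is present, so the union is just that shape — 1 connected region; (whole slice rotated 45° about Z — lengths, areas and connectivity unchanged). The outline is a single polygon with 8 vertices. Extrusion per mm of travel: 0.4 × 0.25 / (π × 0.875²) = 0.041575. Accumulating E over each segment gives final E = 1.6549.

G0 X-1.55 Y2.12 Z38.25
G1 X0.35 Y-2.47 E0.2065
G1 X4.95 Y-4.38 E0.4136
G1 X9.55 Y-2.47 E0.6207
G1 X11.45 Y2.12 E0.8272
G1 X9.55 Y6.72 E1.0341
G1 X4.95 Y8.62 E1.2411
G1 X0.35 Y6.72 E1.4480
G1 X-1.55 Y2.12 E1.6549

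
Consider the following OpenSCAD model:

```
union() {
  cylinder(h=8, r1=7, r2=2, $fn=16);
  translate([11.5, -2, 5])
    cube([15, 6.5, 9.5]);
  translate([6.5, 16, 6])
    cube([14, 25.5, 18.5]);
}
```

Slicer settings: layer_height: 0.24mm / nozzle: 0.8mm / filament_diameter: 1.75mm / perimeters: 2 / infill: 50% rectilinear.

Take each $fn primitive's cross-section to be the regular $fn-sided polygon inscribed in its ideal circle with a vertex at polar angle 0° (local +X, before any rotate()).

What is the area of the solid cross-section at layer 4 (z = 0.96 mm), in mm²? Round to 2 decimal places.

125.40 mm²

At z = 0.96 mm: the cone (r1=7→r2=2) has section circumradius 6.400 here — a regular 16-gon (area = (16/2)·6.400²·sin(360°/16) = 125.40 mm²); the cube at (11.5, -2) is absent (z outside [5, 14.5]); the cube at (6.5, 16) is absent (z outside [6, 24.5]); Taking the union: only the cone is present, so the union is just that shape — area = 125.40 mm². Overall, the cross-section is a single solid region. Net area = 125.40 mm².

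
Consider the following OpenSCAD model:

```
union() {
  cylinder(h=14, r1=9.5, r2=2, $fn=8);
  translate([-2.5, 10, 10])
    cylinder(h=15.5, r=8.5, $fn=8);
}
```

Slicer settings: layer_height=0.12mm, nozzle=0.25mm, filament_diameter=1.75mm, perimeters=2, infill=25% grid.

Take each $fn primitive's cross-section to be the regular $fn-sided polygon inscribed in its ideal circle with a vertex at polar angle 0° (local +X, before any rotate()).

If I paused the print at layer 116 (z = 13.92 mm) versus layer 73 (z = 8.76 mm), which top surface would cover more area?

Layer 116 (z = 13.92): the cone: at t=0.994 of its height the radius interpolates to r₁+(r₂−r₁)t = 2.043, giving a regular 8-gon of that circumradius (area = (8/2)·2.043²·sin(360°/8) = 11.80 mm²); the cylinder at (-2.5, 10): section is a regular 8-gon, circumradius r=8.5 (area = (8/2)·8.500²·sin(360°/8) = 204.35 mm²); Combining (union): the 2 present regions are separate (no shared area or edge), so areas and boundary lengths simply add and each stays a separate island — area = 216.16 mm². So its area = 216.16 mm². Layer 73 (z = 8.76): the cone (r1=9.5→r2=2) has section circumradius 4.807 here — a regular 8-gon (area = (8/2)·4.807²·sin(360°/8) = 65.36 mm²); the cylinder at (-2.5, 10) is not intersected at this z (z outside [10, 25.5]); Merging all regions: only the cone is present, so the union is just that shape — area = 65.36 mm². So its area = 65.36 mm². Layer 116 is larger (216.16 vs 65.36 mm²).

layer 116 (z = 13.92 mm)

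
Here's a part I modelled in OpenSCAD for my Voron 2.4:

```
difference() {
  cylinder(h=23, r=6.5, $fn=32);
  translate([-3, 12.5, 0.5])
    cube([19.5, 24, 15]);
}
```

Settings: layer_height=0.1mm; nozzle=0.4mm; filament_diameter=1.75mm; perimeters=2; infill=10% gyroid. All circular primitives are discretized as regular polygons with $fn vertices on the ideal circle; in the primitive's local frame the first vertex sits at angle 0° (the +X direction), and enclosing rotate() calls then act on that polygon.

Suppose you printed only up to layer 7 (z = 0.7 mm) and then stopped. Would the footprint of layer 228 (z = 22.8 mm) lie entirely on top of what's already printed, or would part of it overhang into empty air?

Compare the two slices. At z = 0.7: the cylinder: section is a regular 32-gon, circumradius r=6.5 (area = (32/2)·6.500²·sin(360°/32) = 131.88 mm²); the cube at (-3, 12.5) is present — its section is the full 19.5×24 rectangle (area 468.00 mm²); After the difference (first − rest): starting from the r=6.5 cylinder (131.88 mm²), the 19.5×24 cube at (-3, 12.5) misses the remaining region (no effect) — area = 131.88 mm². At z = 22.8: the r=6.5 cylinder gives a regular 32-gon of circumradius 6.5 (constant along its height) (area = (32/2)·6.500²·sin(360°/32) = 131.88 mm²); the cube at (-3, 12.5) is absent (z outside [0.5, 15.5]); Subtracting the remaining from the first: none of the subtracted shapes is present at this height, so the r=6.5 cylinder is unchanged — area = 131.88 mm². Checking containment: the cross-section at z = 22.8 is a subset of the cross-section at z = 0.7.

entirely on top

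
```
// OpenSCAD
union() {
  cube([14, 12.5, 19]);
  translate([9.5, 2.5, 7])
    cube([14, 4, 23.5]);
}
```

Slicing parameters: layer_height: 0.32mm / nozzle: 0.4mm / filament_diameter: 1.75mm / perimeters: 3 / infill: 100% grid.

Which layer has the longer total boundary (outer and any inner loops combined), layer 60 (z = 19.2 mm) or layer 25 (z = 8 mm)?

Layer 60 (z = 19.2): the cube does not reach this height (z outside [0, 19]); the 14×4 cube at (9.5, 2.5) contributes its full rectangle (perimeter 36.00 mm); Taking the union: only the 14×4 cube at (9.5, 2.5) is present, so the union is just that shape — boundary = 36.00 mm. So its perimeter = 36.00 mm. Layer 25 (z = 8): the 14×12.5 cube contributes its full rectangle (perimeter 53.00 mm); the 14×4 cube at (9.5, 2.5) contributes its full rectangle (perimeter 36.00 mm); Taking the union: the regions partially overlap (shared area 18.00 mm²), so the edge portions inside another operand are dropped and the merged outline is re-measured after clipping — boundary = 72.00 mm. So its perimeter = 72.00 mm. Layer 25 is larger (72.00 vs 36.00 mm).

layer 25 (z = 8 mm)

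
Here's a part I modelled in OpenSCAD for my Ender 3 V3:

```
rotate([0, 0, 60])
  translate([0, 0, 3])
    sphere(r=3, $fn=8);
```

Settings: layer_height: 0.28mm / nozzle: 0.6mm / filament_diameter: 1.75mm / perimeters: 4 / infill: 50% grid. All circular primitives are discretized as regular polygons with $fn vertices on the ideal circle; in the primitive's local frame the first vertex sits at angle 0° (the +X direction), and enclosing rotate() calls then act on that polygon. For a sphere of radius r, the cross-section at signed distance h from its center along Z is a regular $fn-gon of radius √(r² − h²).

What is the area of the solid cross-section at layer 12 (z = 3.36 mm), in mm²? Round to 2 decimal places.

At z = 3.36 mm: the r=3 sphere contributes a regular 8-gon of circumradius √(3²−0.36²) = 2.978 (area = (8/2)·2.978²·sin(360°/8) = 25.09 mm²); (rotated 60° about Z; rotation is an isometry so areas/perimeters/island counts are preserved). Overall, the cross-section is a single solid region. Net area = 25.09 mm².

25.09 mm²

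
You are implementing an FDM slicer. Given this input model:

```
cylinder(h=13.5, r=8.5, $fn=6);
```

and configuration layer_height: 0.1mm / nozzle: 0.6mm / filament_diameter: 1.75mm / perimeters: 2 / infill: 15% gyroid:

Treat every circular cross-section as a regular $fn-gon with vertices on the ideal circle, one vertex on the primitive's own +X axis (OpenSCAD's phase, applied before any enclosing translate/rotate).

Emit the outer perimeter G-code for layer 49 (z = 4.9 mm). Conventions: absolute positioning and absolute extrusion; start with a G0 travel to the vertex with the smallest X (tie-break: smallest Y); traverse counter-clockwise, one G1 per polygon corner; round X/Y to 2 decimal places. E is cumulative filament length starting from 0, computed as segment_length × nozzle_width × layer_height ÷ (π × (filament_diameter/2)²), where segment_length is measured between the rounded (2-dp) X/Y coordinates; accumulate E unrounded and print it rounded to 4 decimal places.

G0 X-8.50 Y0.00 Z4.90
G1 X-4.25 Y-7.36 E0.2120
G1 X4.25 Y-7.36 E0.4240
G1 X8.50 Y0.00 E0.6360
G1 X4.25 Y7.36 E0.8481
G1 X-4.25 Y7.36 E1.0601
G1 X-8.50 Y0.00 E1.2721

At z = 4.9 mm: the r=8.5 cylinder gives a regular 6-gon of circumradius 8.5 (constant along its height). The outline is a single polygon with 6 vertices. Extrusion per mm of travel: 0.6 × 0.1 / (π × 0.875²) = 0.024945. Accumulating E over each segment gives final E = 1.2721.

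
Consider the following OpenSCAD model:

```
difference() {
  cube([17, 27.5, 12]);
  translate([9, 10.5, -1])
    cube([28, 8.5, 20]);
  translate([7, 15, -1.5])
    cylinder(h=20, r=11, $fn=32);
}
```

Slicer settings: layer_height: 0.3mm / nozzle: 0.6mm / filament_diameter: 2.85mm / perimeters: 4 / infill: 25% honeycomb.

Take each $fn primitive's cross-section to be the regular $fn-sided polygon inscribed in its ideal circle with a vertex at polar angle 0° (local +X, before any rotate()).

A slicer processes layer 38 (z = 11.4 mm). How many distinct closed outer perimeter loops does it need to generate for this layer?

2

At z = 11.4 mm: the cube (footprint 17×27.5) is included at this height; the cube at (9, 10.5) is present — its section is the full 28×8.5 rectangle; the cylinder at (7, 15): section is a regular 32-gon, circumradius r=11; After the difference (first − rest): starting from the 17×27.5 cube, the 28×8.5 cube at (9, 10.5) partially overlaps it — only the 68.00 mm² overlap (of its 238.00 mm²) is removed, clipping the outline; the r=11 cylinder at (7, 15) partially overlaps it — only the 257.32 mm² overlap (of its 377.69 mm²) is removed, clipping the outline — 2 connected regions. The result has 2 disconnected regions.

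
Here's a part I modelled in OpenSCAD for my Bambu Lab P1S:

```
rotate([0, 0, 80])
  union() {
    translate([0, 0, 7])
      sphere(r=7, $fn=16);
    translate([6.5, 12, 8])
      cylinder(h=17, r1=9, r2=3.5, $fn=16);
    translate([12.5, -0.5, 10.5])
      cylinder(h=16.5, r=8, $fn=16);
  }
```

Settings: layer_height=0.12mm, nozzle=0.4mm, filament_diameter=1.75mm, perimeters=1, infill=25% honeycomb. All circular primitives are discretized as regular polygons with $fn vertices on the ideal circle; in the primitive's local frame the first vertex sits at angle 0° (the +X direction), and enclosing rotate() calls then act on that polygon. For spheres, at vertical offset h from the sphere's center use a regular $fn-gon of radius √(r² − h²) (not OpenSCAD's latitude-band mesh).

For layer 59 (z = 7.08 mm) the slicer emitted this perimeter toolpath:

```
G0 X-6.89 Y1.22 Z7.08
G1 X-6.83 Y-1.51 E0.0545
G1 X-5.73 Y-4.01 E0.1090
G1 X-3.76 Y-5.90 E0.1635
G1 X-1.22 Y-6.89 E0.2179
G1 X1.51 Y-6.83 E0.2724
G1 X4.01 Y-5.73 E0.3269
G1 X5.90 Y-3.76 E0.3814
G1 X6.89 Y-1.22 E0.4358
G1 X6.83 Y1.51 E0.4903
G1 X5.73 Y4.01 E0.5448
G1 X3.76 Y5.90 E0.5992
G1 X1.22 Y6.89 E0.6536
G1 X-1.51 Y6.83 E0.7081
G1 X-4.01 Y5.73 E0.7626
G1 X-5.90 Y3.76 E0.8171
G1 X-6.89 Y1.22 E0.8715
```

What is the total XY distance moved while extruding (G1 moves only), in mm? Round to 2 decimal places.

43.67 mm

Sum the Euclidean lengths of each G1 segment: total = 43.67 mm.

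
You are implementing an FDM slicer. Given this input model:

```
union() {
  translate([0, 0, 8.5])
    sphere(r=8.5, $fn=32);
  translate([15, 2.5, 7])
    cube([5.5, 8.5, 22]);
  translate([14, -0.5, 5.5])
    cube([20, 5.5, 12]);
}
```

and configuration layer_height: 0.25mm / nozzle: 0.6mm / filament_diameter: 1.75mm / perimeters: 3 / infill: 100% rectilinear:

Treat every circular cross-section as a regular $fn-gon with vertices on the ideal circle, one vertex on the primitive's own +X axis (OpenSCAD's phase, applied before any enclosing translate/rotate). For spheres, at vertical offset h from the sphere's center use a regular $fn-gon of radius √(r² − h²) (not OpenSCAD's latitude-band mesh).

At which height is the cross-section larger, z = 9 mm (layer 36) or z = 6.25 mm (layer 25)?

layer 36 (z = 9 mm)

Layer 36 (z = 9): the sphere: section is a regular 32-gon, circumradius = √(r²−h²) = √(8.5²−0.5²) = 8.485 (area = (32/2)·8.485²·sin(360°/32) = 224.74 mm²); the cube at (15, 2.5) is present — its section is the full 5.5×8.5 rectangle (area 46.75 mm²); the cube at (14, -0.5) (footprint 20×5.5) is included at this height (area 110.00 mm²); Combining (union): the regions partially overlap — summed areas 381.49 mm² minus the doubly-counted overlap 13.75 mm² gives 367.74 mm² — area = 367.74 mm². So its area = 367.74 mm². Layer 25 (z = 6.25): the r=8.5 sphere slices to a regular 32-gon of circumradius 8.197 (√(r²−h²) with h=2.25 from center) (area = (32/2)·8.197²·sin(360°/32) = 209.72 mm²); the cube at (15, 2.5) is absent (z outside [7, 29]); the cube at (14, -0.5) (footprint 20×5.5) is included at this height (area 110.00 mm²); Merging all regions: the 2 present regions are separate (no shared area or edge), so areas and boundary lengths simply add and each stays a separate island — area = 319.72 mm². So its area = 319.72 mm². Layer 36 is larger (367.74 vs 319.72 mm²).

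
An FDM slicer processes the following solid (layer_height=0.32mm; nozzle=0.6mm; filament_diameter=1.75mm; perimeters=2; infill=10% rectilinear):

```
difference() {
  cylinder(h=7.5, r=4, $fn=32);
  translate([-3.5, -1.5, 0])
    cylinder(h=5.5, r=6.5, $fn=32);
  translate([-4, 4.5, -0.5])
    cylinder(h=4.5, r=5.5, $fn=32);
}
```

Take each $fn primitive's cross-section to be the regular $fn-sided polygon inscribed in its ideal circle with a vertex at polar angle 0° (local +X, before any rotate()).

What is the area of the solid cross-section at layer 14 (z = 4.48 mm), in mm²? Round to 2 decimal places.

At z = 4.48 mm: the cylinder: section is a regular 32-gon, circumradius r=4 (area = (32/2)·4.000²·sin(360°/32) = 49.94 mm²); the r=6.5 cylinder at (-3.5, -1.5) gives a regular 32-gon of circumradius 6.5 (constant along its height) (area = (32/2)·6.500²·sin(360°/32) = 131.88 mm²); the cylinder at (-4, 4.5) is not intersected at this z (z outside [-0.5, 4]); Subtracting the remaining from the first: starting from the r=4 cylinder (49.94 mm²), the r=6.5 cylinder at (-3.5, -1.5) partially overlaps it — only the 42.56 mm² overlap (of its 131.88 mm²) is removed, clipping the outline — area = 7.38 mm². Overall, the cross-section is a single solid region. Net area = 7.38 mm².

7.38 mm²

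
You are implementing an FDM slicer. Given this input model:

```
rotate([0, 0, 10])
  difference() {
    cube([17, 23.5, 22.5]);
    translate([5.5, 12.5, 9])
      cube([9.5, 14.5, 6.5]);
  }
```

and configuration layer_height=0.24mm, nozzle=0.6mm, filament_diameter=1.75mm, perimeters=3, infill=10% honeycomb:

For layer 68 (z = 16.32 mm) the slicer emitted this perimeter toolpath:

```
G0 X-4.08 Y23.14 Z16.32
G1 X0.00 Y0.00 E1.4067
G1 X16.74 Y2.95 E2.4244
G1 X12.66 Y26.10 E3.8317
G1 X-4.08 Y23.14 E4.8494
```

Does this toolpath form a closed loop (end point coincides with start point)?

Start point (G0): (-4.08, 23.14). End point (last G1): the path returns to the start — closed.

yes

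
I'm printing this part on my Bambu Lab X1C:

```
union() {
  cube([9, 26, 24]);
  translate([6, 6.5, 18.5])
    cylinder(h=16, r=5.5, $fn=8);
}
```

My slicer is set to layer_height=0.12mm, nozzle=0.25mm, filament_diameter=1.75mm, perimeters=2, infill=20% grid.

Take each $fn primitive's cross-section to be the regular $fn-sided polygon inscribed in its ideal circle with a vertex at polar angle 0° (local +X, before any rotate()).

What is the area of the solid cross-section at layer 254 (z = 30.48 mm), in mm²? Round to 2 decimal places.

At z = 30.48 mm: the cube is not intersected at this z (z outside [0, 24]); the r=5.5 cylinder at (6, 6.5) gives a regular 8-gon of circumradius 5.5 (constant along its height) (area = (8/2)·5.500²·sin(360°/8) = 85.56 mm²); Combining (union): only the r=5.5 cylinder at (6, 6.5) is present, so the union is just that shape — area = 85.56 mm². Overall, the cross-section is a single solid region. Net area = 85.56 mm².

85.56 mm²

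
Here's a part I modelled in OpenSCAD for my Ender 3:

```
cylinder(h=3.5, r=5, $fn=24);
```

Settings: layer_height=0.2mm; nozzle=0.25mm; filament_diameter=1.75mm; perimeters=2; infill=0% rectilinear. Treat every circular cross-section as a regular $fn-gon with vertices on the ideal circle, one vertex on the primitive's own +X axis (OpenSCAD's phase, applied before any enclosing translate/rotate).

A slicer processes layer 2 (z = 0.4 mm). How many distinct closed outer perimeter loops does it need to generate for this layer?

At z = 0.4 mm: the r=5 cylinder gives a regular 24-gon of circumradius 5 (constant along its height). The result has 1 disconnected region.

1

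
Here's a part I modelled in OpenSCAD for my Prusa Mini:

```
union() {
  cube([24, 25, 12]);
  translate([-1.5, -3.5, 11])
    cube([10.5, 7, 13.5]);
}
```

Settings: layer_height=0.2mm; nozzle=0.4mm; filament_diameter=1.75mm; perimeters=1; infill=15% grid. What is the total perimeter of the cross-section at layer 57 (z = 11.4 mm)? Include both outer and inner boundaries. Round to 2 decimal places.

108.00 mm

At z = 11.4 mm: the cube is present — its section is the full 24×25 rectangle (perimeter 98.00 mm); the cube at (-1.5, -3.5) is present — its section is the full 10.5×7 rectangle (perimeter 35.00 mm); Combining (union): the regions partially overlap (shared area 31.50 mm²), so the edge portions inside another operand are dropped and the merged outline is re-measured after clipping — boundary = 108.00 mm. Overall, the cross-section is a single solid region. Total boundary length (outer) = 108.00 mm.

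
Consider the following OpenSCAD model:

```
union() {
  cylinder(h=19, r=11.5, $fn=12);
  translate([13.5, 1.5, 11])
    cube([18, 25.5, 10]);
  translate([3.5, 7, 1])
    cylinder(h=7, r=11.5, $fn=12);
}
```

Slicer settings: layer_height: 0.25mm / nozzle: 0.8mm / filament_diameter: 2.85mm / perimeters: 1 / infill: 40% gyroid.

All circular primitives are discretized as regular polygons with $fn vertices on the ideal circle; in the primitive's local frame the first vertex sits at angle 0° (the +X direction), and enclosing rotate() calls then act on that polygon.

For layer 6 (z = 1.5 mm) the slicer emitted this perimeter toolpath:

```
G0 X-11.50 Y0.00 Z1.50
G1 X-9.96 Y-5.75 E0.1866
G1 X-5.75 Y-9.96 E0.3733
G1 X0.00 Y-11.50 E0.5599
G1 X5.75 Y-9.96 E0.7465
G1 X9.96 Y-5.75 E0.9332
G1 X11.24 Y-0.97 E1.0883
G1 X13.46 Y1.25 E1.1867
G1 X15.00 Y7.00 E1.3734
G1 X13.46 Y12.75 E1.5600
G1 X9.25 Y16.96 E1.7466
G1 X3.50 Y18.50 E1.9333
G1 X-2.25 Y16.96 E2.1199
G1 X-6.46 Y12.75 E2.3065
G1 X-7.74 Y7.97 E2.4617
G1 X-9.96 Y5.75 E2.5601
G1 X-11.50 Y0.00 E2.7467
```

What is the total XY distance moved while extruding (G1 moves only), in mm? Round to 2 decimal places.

Sum the Euclidean lengths of each G1 segment: total = 87.61 mm.

87.61 mm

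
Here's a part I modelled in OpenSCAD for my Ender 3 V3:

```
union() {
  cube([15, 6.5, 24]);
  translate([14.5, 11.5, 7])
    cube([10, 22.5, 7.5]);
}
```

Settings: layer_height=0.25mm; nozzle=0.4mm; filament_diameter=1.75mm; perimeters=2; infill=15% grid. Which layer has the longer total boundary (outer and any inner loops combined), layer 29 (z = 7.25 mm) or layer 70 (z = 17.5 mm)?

layer 29 (z = 7.25 mm)

Layer 29 (z = 7.25): the cube is present — its section is the full 15×6.5 rectangle (perimeter 43.00 mm); the cube at (14.5, 11.5) is present — its section is the full 10×22.5 rectangle (perimeter 65.00 mm); Merging all regions: the 2 present regions are separate (no shared area or edge), so areas and boundary lengths simply add and each stays a separate island — boundary = 108.00 mm. So its perimeter = 108.00 mm. Layer 70 (z = 17.5): the cube (footprint 15×6.5) is included at this height (perimeter 43.00 mm); the cube at (14.5, 11.5) does not reach this height (z outside [7, 14.5]); Taking the union: only the 15×6.5 cube is present, so the union is just that shape — boundary = 43.00 mm. So its perimeter = 43.00 mm. Layer 29 is larger (108.00 vs 43.00 mm).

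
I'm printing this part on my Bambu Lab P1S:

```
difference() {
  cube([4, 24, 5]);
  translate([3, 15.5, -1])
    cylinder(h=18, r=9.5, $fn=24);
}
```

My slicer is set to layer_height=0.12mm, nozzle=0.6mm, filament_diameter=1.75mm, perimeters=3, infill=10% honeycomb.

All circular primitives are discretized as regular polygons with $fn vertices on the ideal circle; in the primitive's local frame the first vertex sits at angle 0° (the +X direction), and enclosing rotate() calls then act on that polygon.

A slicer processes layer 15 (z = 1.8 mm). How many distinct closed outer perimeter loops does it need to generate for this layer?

At z = 1.8 mm: the cube is present — its section is the full 4×24 rectangle; the r=9.5 cylinder at (3, 15.5) contributes a regular 24-gon of circumradius 9.5; Subtracting the remaining from the first: starting from the 4×24 cube, the r=9.5 cylinder at (3, 15.5) partially overlaps it — only the 71.30 mm² overlap (of its 280.30 mm²) is removed, clipping the outline — 1 connected region. The result has 1 disconnected region.

1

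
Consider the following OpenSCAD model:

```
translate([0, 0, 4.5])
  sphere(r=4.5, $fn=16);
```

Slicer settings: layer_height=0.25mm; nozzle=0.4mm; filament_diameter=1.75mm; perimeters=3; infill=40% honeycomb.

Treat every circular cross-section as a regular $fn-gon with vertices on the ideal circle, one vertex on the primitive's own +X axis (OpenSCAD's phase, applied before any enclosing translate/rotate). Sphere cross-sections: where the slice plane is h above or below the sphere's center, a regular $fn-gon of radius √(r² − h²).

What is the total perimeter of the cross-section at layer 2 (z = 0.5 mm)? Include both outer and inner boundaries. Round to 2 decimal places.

12.87 mm

At z = 0.5 mm: the r=4.5 sphere contributes a regular 16-gon of circumradius √(4.5²−4²) = 2.062 (perimeter = 2·16·2.062·sin(180°/16) = 12.87 mm). Overall, the cross-section is a single solid region. Total boundary length (outer) = 12.87 mm.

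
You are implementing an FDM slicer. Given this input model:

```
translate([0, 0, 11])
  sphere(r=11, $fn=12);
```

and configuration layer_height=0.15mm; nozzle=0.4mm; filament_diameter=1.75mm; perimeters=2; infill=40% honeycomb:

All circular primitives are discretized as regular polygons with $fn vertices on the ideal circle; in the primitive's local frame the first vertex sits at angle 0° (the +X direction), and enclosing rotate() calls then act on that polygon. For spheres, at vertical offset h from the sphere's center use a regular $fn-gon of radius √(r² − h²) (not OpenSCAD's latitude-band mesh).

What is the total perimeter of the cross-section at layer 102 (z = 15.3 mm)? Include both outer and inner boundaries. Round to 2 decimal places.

At z = 15.3 mm: the r=11 sphere slices to a regular 12-gon of circumradius 10.125 (√(r²−h²) with h=4.3 from center) (perimeter = 2·12·10.125·sin(180°/12) = 62.89 mm). Overall, the cross-section is a single solid region. Total boundary length (outer) = 62.89 mm.

62.89 mm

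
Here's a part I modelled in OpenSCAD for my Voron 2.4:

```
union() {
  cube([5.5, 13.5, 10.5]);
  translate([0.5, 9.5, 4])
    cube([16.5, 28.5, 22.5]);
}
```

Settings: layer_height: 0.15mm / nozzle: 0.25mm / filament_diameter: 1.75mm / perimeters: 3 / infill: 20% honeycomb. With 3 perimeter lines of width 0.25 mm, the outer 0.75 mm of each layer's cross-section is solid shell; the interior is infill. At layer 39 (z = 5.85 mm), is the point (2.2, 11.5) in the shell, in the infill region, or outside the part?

At z = 5.85 mm: the 5.5×13.5 cube contributes its full rectangle; the cube at (0.5, 9.5) is present — its section is the full 16.5×28.5 rectangle; Taking the union: the regions partially overlap (shared area 20.00 mm²), so overlapping operands fuse into one piece — 1 connected region. Overall, the cross-section is a single solid region. The nearest boundary edge runs (0.00, 0.00)→(0.00, 13.50); distance from the point to it = 2.20 mm. The point is inside the cross-section and 2.20 mm from the nearest boundary — more than the 0.75 mm shell width (3 × 0.25), so it's in the infill interior.

infill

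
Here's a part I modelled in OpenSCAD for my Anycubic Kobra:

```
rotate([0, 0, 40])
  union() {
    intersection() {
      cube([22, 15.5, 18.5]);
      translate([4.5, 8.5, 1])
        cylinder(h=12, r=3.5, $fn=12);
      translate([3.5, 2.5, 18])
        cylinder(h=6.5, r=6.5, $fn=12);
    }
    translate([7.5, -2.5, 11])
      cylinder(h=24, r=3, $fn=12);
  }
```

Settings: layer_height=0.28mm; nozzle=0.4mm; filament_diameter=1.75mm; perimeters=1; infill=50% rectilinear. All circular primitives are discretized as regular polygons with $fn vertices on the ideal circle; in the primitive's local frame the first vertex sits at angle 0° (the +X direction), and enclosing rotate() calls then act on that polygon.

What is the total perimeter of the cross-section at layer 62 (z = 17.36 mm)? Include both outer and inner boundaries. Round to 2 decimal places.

At z = 17.36 mm: the cube (footprint 22×15.5) is included at this height (perimeter 75.00 mm); the cylinder at (4.5, 8.5) is absent (z outside [1, 13]); the cylinder at (3.5, 2.5) is not intersected at this z (z outside [18, 24.5]); After intersecting: at least one operand is absent at this height, so nothing remains; the r=3 cylinder at (7.5, -2.5) gives a regular 12-gon of circumradius 3 (constant along its height) (perimeter = 2·12·3.000·sin(180°/12) = 18.63 mm); Taking the union: only the r=3 cylinder at (7.5, -2.5) is present, so the union is just that shape — boundary = 18.63 mm; (whole slice rotated 40° about Z — lengths, areas and connectivity unchanged). Overall, the cross-section is a single solid region. Total boundary length (outer) = 18.63 mm.

18.63 mm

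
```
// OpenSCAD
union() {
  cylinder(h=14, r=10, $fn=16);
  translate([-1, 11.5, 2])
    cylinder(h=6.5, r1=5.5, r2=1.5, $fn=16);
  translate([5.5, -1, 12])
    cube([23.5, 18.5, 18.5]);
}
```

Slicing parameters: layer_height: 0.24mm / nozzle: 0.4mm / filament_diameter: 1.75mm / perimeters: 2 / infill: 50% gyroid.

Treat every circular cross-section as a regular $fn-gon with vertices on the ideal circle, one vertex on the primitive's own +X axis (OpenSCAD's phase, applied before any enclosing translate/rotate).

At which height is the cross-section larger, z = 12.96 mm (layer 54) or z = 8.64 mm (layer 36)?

layer 54 (z = 12.96 mm)

Layer 54 (z = 12.96): the r=10 cylinder gives a regular 16-gon of circumradius 10 (constant along its height) (area = (16/2)·10.000²·sin(360°/16) = 306.15 mm²); the cone at (-1, 11.5) does not reach this height (z outside [2, 8.5]); the cube at (5.5, -1) (footprint 23.5×18.5) is included at this height (area 434.75 mm²); Combining (union): the regions partially overlap — summed areas 740.90 mm² minus the doubly-counted overlap 29.60 mm² gives 711.29 mm² — area = 711.29 mm². So its area = 711.29 mm². Layer 36 (z = 8.64): the cylinder: section is a regular 16-gon, circumradius r=10 (area = (16/2)·10.000²·sin(360°/16) = 306.15 mm²); the cone at (-1, 11.5) is absent (z outside [2, 8.5]); the cube at (5.5, -1) does not reach this height (z outside [12, 30.5]); Combining (union): only the r=10 cylinder is present, so the union is just that shape — area = 306.15 mm². So its area = 306.15 mm². Layer 54 is larger (711.29 vs 306.15 mm²).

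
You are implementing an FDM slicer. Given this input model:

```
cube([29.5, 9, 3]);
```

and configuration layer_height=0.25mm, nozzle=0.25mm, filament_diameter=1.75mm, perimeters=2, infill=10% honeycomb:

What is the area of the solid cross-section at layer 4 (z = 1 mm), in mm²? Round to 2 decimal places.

At z = 1 mm: the cube (footprint 29.5×9) is included at this height (area 265.50 mm²). Overall, the cross-section is a single solid region. Net area = 265.50 mm².

265.50 mm²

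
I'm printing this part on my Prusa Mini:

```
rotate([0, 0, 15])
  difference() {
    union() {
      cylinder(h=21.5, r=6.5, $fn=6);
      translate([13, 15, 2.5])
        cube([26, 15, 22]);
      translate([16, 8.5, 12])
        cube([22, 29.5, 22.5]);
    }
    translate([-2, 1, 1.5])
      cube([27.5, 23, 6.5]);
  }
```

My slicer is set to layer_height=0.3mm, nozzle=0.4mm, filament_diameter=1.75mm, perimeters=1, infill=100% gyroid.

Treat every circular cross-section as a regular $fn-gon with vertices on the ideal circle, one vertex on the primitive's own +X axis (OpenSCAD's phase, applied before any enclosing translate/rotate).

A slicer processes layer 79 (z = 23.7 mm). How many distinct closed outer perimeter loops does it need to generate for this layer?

1

At z = 23.7 mm: the cylinder is absent (z outside [0, 21.5]); the cube at (13, 15) is present — its section is the full 26×15 rectangle; the cube at (16, 8.5) (footprint 22×29.5) is included at this height; Combining (union): the regions partially overlap (shared area 330.00 mm²), so overlapping operands fuse into one piece — 1 connected region; the cube at (-2, 1) does not reach this height (z outside [1.5, 8]); After the difference (first − rest): none of the subtracted shapes is present at this height, so that combined region is unchanged — 1 connected region; (whole slice rotated 15° about Z — lengths, areas and connectivity unchanged). The result has 1 disconnected region.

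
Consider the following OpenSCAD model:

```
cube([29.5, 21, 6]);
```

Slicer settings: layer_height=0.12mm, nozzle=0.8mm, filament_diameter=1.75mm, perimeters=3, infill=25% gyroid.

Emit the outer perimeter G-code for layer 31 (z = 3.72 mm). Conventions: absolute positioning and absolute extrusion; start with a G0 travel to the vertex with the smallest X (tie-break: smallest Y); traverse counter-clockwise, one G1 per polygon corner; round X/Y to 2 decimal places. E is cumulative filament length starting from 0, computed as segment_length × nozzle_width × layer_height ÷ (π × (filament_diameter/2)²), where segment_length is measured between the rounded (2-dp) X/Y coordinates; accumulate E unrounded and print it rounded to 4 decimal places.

G0 X0.00 Y0.00 Z3.72
G1 X29.50 Y0.00 E1.1774
G1 X29.50 Y21.00 E2.0156
G1 X0.00 Y21.00 E3.1930
G1 X0.00 Y0.00 E4.0311

At z = 3.72 mm: the cube is present — its section is the full 29.5×21 rectangle. The outline is a single polygon with 4 vertices. Extrusion per mm of travel: 0.8 × 0.12 / (π × 0.875²) = 0.039912. Accumulating E over each segment gives final E = 4.0311.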